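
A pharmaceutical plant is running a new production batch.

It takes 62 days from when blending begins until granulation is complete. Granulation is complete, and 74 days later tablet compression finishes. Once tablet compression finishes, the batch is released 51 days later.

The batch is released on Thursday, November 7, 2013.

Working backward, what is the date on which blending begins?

Saturday, May 4, 2013

The batch is released: Nov 7, 2013.
Tablet compression finishes: Nov 7, 2013 − 51 days = Sep 17, 2013.
Granulation is complete: Sep 17, 2013 − 74 days = Jul 5, 2013.
Blending begins: Jul 5, 2013 − 62 days = May 4, 2013.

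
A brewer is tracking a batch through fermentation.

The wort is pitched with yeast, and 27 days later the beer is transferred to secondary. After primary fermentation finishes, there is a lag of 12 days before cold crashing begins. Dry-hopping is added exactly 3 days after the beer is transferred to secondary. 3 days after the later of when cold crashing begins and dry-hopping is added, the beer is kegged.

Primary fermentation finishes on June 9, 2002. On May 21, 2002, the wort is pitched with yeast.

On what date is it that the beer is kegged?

June 24, 2002

Primary fermentation finishes: Jun 9, 2002.
Cold crashing begins: Jun 9, 2002 + 12 days = Jun 21, 2002.
The wort is pitched with yeast: May 21, 2002.
The beer is transferred to secondary: May 21, 2002 + 27 days = Jun 17, 2002.
Dry-hopping is added: Jun 17, 2002 + 3 days = Jun 20, 2002.
Both prerequisites met — cold crashing begins (Jun 21, 2002), dry-hopping is added (Jun 20, 2002); the later is Jun 21, 2002.
The beer is kegged: Jun 21, 2002 + 3 days = Jun 24, 2002.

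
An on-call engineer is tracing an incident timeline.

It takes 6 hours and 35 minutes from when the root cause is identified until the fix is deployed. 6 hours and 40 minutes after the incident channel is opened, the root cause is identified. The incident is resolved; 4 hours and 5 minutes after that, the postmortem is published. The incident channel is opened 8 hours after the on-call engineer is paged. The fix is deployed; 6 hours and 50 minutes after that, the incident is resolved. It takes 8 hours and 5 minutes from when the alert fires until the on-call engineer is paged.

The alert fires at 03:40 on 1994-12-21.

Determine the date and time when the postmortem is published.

The alert fires: 03:40 Dec 21, 1994.
The on-call engineer is paged: 03:40 Dec 21, 1994 + 8h05m = 11:45 Dec 21, 1994.
The incident channel is opened: 11:45 Dec 21, 1994 + 8h = 19:45 Dec 21, 1994.
The root cause is identified: 19:45 Dec 21, 1994 + 6h40m = 02:25 Dec 22, 1994.
The fix is deployed: 02:25 Dec 22, 1994 + 6h35m = 09:00 Dec 22, 1994.
The incident is resolved: 09:00 Dec 22, 1994 + 6h50m = 15:50 Dec 22, 1994.
The postmortem is published: 15:50 Dec 22, 1994 + 4h05m = 19:55 Dec 22, 1994.

19:55 on 1994-12-22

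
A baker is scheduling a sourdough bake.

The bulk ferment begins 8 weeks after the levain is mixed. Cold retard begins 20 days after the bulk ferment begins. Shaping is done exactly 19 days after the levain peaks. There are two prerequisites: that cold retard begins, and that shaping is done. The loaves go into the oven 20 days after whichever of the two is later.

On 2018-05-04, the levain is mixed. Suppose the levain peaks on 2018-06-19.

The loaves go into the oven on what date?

The levain is mixed: May 4, 2018.
The bulk ferment begins: May 4, 2018 + 8 weeks = Jun 29, 2018.
Cold retard begins: Jun 29, 2018 + 20 days = Jul 19, 2018.
The levain peaks: Jun 19, 2018.
Shaping is done: Jun 19, 2018 + 19 days = Jul 8, 2018.
Both prerequisites met — cold retard begins (Jul 19, 2018), shaping is done (Jul 8, 2018); the later is Jul 19, 2018.
The loaves go into the oven: Jul 19, 2018 + 20 days = Aug 8, 2018.

2018-08-08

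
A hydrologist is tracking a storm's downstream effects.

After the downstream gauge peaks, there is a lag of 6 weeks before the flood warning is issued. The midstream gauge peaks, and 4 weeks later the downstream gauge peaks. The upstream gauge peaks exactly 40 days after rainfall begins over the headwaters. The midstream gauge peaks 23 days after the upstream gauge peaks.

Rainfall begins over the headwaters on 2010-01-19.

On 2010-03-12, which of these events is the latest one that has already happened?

Rainfall begins over the headwaters: Jan 19, 2010.
The upstream gauge peaks: Jan 19, 2010 + 40 days = Feb 28, 2010.
The midstream gauge peaks: Feb 28, 2010 + 23 days = Mar 23, 2010.
The downstream gauge peaks: Mar 23, 2010 + 4 weeks = Apr 20, 2010.
The flood warning is issued: Apr 20, 2010 + 6 weeks = Jun 1, 2010.
Mar 12, 2010 falls between when the upstream gauge peaks (Feb 28, 2010) and when the midstream gauge peaks (Mar 23, 2010).

The upstream gauge peaks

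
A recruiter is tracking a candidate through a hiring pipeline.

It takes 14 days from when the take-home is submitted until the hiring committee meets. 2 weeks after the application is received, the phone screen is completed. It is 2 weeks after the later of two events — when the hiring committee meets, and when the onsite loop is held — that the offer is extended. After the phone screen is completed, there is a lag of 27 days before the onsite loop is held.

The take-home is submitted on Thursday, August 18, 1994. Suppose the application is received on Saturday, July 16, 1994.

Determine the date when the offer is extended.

Thursday, September 15, 1994

The take-home is submitted: Aug 18, 1994.
The hiring committee meets: Aug 18, 1994 + 14 days = Sep 1, 1994.
The application is received: Jul 16, 1994.
The phone screen is completed: Jul 16, 1994 + 2 weeks = Jul 30, 1994.
The onsite loop is held: Jul 30, 1994 + 27 days = Aug 26, 1994.
Both prerequisites met — the hiring committee meets (Sep 1, 1994), the onsite loop is held (Aug 26, 1994); the later is Sep 1, 1994.
The offer is extended: Sep 1, 1994 + 2 weeks = Sep 15, 1994.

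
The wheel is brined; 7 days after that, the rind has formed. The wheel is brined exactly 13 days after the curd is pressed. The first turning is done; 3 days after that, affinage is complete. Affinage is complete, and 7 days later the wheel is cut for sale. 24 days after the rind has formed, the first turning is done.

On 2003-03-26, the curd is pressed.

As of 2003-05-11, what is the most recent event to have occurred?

The first turning is done

The curd is pressed: Mar 26, 2003.
The wheel is brined: Mar 26, 2003 + 13 days = Apr 8, 2003.
The rind has formed: Apr 8, 2003 + 7 days = Apr 15, 2003.
The first turning is done: Apr 15, 2003 + 24 days = May 9, 2003.
Affinage is complete: May 9, 2003 + 3 days = May 12, 2003.
The wheel is cut for sale: May 12, 2003 + 7 days = May 19, 2003.
May 11, 2003 falls between when the first turning is done (May 9, 2003) and when affinage is complete (May 12, 2003).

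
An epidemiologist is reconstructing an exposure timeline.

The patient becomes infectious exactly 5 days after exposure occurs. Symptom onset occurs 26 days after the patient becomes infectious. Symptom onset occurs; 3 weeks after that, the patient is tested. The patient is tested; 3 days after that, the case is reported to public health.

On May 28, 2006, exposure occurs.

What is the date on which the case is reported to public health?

July 22, 2006

Exposure occurs: May 28, 2006.
The patient becomes infectious: May 28, 2006 + 5 days = Jun 2, 2006.
Symptom onset occurs: Jun 2, 2006 + 26 days = Jun 28, 2006.
The patient is tested: Jun 28, 2006 + 3 weeks = Jul 19, 2006.
The case is reported to public health: Jul 19, 2006 + 3 days = Jul 22, 2006.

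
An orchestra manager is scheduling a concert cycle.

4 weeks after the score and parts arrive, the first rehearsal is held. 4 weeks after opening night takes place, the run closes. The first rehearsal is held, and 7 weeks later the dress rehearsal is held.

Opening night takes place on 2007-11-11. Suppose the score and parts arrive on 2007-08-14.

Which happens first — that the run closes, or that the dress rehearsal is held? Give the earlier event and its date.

The dress rehearsal is held — 2007-10-30

Opening night takes place: Nov 11, 2007.
The run closes: Nov 11, 2007 + 4 weeks = Dec 9, 2007.
The score and parts arrive: Aug 14, 2007.
The first rehearsal is held: Aug 14, 2007 + 4 weeks = Sep 11, 2007.
The dress rehearsal is held: Sep 11, 2007 + 7 weeks = Oct 30, 2007.
Comparing: the run closes on Dec 9, 2007 vs the dress rehearsal is held on Oct 30, 2007. Earlier: the dress rehearsal is held.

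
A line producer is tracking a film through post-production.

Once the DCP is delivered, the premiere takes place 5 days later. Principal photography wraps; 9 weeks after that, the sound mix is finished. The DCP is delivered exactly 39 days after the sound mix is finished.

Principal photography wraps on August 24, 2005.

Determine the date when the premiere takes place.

Principal photography wraps: Aug 24, 2005.
The sound mix is finished: Aug 24, 2005 + 9 weeks = Oct 26, 2005.
The DCP is delivered: Oct 26, 2005 + 39 days = Dec 4, 2005.
The premiere takes place: Dec 4, 2005 + 5 days = Dec 9, 2005.

December 9, 2005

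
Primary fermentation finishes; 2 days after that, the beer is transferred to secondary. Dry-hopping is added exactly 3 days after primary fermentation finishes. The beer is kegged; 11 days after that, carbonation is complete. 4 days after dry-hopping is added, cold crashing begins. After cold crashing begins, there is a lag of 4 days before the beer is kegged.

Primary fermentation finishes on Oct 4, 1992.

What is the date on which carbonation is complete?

Primary fermentation finishes: Oct 4, 1992.
Dry-hopping is added: Oct 4, 1992 + 3 days = Oct 7, 1992.
Cold crashing begins: Oct 7, 1992 + 4 days = Oct 11, 1992.
The beer is kegged: Oct 11, 1992 + 4 days = Oct 15, 1992.
Carbonation is complete: Oct 15, 1992 + 11 days = Oct 26, 1992.

Oct 26, 1992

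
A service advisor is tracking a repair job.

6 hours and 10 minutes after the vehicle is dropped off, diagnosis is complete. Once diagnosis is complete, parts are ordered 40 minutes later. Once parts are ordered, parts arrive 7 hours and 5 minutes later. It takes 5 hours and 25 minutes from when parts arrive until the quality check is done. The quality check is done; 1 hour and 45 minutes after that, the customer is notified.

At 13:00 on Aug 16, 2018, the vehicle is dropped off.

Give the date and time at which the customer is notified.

10:05 on Aug 17, 2018

The vehicle is dropped off: 13:00 Aug 16, 2018.
Diagnosis is complete: 13:00 Aug 16, 2018 + 6h10m = 19:10 Aug 16, 2018.
Parts are ordered: 19:10 Aug 16, 2018 + 40m = 19:50 Aug 16, 2018.
Parts arrive: 19:50 Aug 16, 2018 + 7h05m = 02:55 Aug 17, 2018.
The quality check is done: 02:55 Aug 17, 2018 + 5h25m = 08:20 Aug 17, 2018.
The customer is notified: 08:20 Aug 17, 2018 + 1h45m = 10:05 Aug 17, 2018.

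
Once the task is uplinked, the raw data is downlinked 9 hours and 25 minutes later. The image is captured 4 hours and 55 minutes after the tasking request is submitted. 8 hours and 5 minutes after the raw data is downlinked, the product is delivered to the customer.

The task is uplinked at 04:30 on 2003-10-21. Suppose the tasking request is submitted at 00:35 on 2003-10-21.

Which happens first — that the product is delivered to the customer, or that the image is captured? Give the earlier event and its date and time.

The image is captured — 05:30 on 2003-10-21

The task is uplinked: 04:30 Oct 21, 2003.
The raw data is downlinked: 04:30 Oct 21, 2003 + 9h25m = 13:55 Oct 21, 2003.
The product is delivered to the customer: 13:55 Oct 21, 2003 + 8h05m = 22:00 Oct 21, 2003.
The tasking request is submitted: 00:35 Oct 21, 2003.
The image is captured: 00:35 Oct 21, 2003 + 4h55m = 05:30 Oct 21, 2003.
Comparing: the product is delivered to the customer at 22:00 Oct 21, 2003 vs the image is captured at 05:30 Oct 21, 2003. Earlier: the image is captured.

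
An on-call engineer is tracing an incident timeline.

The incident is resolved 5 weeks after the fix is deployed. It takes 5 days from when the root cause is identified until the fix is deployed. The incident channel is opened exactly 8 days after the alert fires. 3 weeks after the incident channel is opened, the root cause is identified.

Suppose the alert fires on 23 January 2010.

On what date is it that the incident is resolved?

2 April 2010

The alert fires: Jan 23, 2010.
The incident channel is opened: Jan 23, 2010 + 8 days = Jan 31, 2010.
The root cause is identified: Jan 31, 2010 + 3 weeks = Feb 21, 2010.
The fix is deployed: Feb 21, 2010 + 5 days = Feb 26, 2010.
The incident is resolved: Feb 26, 2010 + 5 weeks = Apr 2, 2010.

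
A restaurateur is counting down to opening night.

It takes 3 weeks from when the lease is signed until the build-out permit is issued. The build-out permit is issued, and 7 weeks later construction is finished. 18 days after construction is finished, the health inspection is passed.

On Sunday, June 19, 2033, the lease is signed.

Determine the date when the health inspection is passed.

Thursday, September 15, 2033

The lease is signed: Jun 19, 2033.
The build-out permit is issued: Jun 19, 2033 + 3 weeks = Jul 10, 2033.
Construction is finished: Jul 10, 2033 + 7 weeks = Aug 28, 2033.
The health inspection is passed: Aug 28, 2033 + 18 days = Sep 15, 2033.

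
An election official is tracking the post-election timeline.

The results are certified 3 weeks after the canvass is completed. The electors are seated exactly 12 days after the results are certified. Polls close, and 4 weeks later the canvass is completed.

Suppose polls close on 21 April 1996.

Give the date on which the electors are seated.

Polls close: Apr 21, 1996.
The canvass is completed: Apr 21, 1996 + 4 weeks = May 19, 1996.
The results are certified: May 19, 1996 + 3 weeks = Jun 9, 1996.
The electors are seated: Jun 9, 1996 + 12 days = Jun 21, 1996.

21 June 1996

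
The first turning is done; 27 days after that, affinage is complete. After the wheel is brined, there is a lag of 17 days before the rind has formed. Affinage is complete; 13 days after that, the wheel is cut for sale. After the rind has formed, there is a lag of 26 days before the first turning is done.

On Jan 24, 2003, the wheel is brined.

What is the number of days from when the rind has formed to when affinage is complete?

Causal path: the rind has formed → the first turning is done → affinage is complete.
Total delay along the path: 26 + 27 = 53 days.

53 days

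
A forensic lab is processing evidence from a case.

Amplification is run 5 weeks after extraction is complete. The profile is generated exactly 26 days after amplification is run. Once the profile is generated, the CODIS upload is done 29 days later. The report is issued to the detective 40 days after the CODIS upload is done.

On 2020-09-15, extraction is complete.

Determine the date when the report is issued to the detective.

Extraction is complete: Sep 15, 2020.
Amplification is run: Sep 15, 2020 + 5 weeks = Oct 20, 2020.
The profile is generated: Oct 20, 2020 + 26 days = Nov 15, 2020.
The CODIS upload is done: Nov 15, 2020 + 29 days = Dec 14, 2020.
The report is issued to the detective: Dec 14, 2020 + 40 days = Jan 23, 2021.

2021-01-23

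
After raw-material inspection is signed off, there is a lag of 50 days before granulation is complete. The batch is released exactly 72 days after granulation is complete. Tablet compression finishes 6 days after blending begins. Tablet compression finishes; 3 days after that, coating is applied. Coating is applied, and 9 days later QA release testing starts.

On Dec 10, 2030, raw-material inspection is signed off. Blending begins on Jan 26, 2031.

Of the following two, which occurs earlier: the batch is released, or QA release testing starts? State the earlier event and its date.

QA release testing starts — Feb 13, 2031

Raw-material inspection is signed off: Dec 10, 2030.
Granulation is complete: Dec 10, 2030 + 50 days = Jan 29, 2031.
The batch is released: Jan 29, 2031 + 72 days = Apr 11, 2031.
Blending begins: Jan 26, 2031.
Tablet compression finishes: Jan 26, 2031 + 6 days = Feb 1, 2031.
Coating is applied: Feb 1, 2031 + 3 days = Feb 4, 2031.
QA release testing starts: Feb 4, 2031 + 9 days = Feb 13, 2031.
Comparing: the batch is released on Apr 11, 2031 vs QA release testing starts on Feb 13, 2031. Earlier: QA release testing starts.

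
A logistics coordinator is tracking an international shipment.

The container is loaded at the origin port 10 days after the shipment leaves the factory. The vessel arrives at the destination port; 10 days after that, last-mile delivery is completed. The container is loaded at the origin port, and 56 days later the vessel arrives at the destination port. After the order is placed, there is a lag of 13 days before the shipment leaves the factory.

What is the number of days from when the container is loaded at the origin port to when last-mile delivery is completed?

Causal path: the container is loaded at the origin port → the vessel arrives at the destination port → last-mile delivery is completed.
Total delay along the path: 56 + 10 = 66 days.

66 days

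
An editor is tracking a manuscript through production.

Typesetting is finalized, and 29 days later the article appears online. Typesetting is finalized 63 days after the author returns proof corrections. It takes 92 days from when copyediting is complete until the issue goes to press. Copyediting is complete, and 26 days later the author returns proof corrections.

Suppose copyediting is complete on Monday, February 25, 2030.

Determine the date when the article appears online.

Sunday, June 23, 2030

Copyediting is complete: Feb 25, 2030.
The author returns proof corrections: Feb 25, 2030 + 26 days = Mar 23, 2030.
Typesetting is finalized: Mar 23, 2030 + 63 days = May 25, 2030.
The article appears online: May 25, 2030 + 29 days = Jun 23, 2030.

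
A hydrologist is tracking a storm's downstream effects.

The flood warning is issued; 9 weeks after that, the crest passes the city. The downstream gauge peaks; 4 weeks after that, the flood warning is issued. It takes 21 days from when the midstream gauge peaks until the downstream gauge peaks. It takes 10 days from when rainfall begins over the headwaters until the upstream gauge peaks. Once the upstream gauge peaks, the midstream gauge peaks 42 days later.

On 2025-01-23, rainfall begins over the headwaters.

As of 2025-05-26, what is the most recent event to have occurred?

Rainfall begins over the headwaters: Jan 23, 2025.
The upstream gauge peaks: Jan 23, 2025 + 10 days = Feb 2, 2025.
The midstream gauge peaks: Feb 2, 2025 + 42 days = Mar 16, 2025.
The downstream gauge peaks: Mar 16, 2025 + 21 days = Apr 6, 2025.
The flood warning is issued: Apr 6, 2025 + 4 weeks = May 4, 2025.
The crest passes the city: May 4, 2025 + 9 weeks = Jul 6, 2025.
May 26, 2025 falls between when the flood warning is issued (May 4, 2025) and when the crest passes the city (Jul 6, 2025).

The flood warning is issued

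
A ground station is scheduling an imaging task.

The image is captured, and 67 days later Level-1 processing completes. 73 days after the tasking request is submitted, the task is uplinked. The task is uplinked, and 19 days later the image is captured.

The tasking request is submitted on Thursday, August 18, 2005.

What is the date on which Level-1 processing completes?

Tuesday, January 24, 2006

The tasking request is submitted: Aug 18, 2005.
The task is uplinked: Aug 18, 2005 + 73 days = Oct 30, 2005.
The image is captured: Oct 30, 2005 + 19 days = Nov 18, 2005.
Level-1 processing completes: Nov 18, 2005 + 67 days = Jan 24, 2006.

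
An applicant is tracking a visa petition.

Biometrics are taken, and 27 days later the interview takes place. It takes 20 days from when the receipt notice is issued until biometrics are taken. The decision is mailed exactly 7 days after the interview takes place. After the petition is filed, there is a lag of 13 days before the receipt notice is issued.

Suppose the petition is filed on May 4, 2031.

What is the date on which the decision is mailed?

Jul 10, 2031

The petition is filed: May 4, 2031.
The receipt notice is issued: May 4, 2031 + 13 days = May 17, 2031.
Biometrics are taken: May 17, 2031 + 20 days = Jun 6, 2031.
The interview takes place: Jun 6, 2031 + 27 days = Jul 3, 2031.
The decision is mailed: Jul 3, 2031 + 7 days = Jul 10, 2031.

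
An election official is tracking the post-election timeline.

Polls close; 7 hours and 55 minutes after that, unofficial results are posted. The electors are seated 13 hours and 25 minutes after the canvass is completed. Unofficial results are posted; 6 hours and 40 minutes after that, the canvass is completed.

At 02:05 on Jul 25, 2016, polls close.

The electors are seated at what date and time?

06:05 on Jul 26, 2016

Polls close: 02:05 Jul 25, 2016.
Unofficial results are posted: 02:05 Jul 25, 2016 + 7h55m = 10:00 Jul 25, 2016.
The canvass is completed: 10:00 Jul 25, 2016 + 6h40m = 16:40 Jul 25, 2016.
The electors are seated: 16:40 Jul 25, 2016 + 13h25m = 06:05 Jul 26, 2016.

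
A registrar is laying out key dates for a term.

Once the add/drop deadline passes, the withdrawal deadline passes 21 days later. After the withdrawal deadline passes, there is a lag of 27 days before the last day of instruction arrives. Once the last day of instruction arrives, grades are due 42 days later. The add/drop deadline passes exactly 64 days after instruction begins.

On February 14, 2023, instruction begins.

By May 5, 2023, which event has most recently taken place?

Instruction begins: Feb 14, 2023.
The add/drop deadline passes: Feb 14, 2023 + 64 days = Apr 19, 2023.
The withdrawal deadline passes: Apr 19, 2023 + 21 days = May 10, 2023.
The last day of instruction arrives: May 10, 2023 + 27 days = Jun 6, 2023.
Grades are due: Jun 6, 2023 + 42 days = Jul 18, 2023.
May 5, 2023 falls between when the add/drop deadline passes (Apr 19, 2023) and when the withdrawal deadline passes (May 10, 2023).

The add/drop deadline passes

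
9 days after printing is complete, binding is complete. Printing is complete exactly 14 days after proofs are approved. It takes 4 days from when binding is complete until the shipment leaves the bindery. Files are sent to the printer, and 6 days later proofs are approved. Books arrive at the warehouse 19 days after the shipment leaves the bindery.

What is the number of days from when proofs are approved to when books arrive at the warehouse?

46 days

Causal path: proofs are approved → printing is complete → binding is complete → the shipment leaves the bindery → books arrive at the warehouse.
Total delay along the path: 14 + 9 + 4 + 19 = 46 days.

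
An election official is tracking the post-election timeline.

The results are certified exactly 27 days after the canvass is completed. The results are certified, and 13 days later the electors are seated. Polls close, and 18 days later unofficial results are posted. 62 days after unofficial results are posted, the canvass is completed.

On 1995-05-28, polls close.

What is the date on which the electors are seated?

1995-09-25

Polls close: May 28, 1995.
Unofficial results are posted: May 28, 1995 + 18 days = Jun 15, 1995.
The canvass is completed: Jun 15, 1995 + 62 days = Aug 16, 1995.
The results are certified: Aug 16, 1995 + 27 days = Sep 12, 1995.
The electors are seated: Sep 12, 1995 + 13 days = Sep 25, 1995.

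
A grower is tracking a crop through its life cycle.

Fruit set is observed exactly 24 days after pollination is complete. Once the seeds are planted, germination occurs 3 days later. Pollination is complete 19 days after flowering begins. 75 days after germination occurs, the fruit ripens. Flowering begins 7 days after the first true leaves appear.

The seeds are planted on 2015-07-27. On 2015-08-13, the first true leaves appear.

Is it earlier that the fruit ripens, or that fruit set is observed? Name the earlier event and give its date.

Fruit set is observed — 2015-10-02

The seeds are planted: Jul 27, 2015.
Germination occurs: Jul 27, 2015 + 3 days = Jul 30, 2015.
The fruit ripens: Jul 30, 2015 + 75 days = Oct 13, 2015.
The first true leaves appear: Aug 13, 2015.
Flowering begins: Aug 13, 2015 + 7 days = Aug 20, 2015.
Pollination is complete: Aug 20, 2015 + 19 days = Sep 8, 2015.
Fruit set is observed: Sep 8, 2015 + 24 days = Oct 2, 2015.
Comparing: the fruit ripens on Oct 13, 2015 vs fruit set is observed on Oct 2, 2015. Earlier: fruit set is observed.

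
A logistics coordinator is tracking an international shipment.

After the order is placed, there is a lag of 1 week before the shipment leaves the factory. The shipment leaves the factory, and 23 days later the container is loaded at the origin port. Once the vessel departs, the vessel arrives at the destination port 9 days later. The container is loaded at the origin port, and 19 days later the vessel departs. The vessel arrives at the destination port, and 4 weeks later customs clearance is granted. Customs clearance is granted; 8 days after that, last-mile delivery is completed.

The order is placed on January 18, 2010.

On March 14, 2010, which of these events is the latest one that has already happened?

The vessel departs

The order is placed: Jan 18, 2010.
The shipment leaves the factory: Jan 18, 2010 + 1 week = Jan 25, 2010.
The container is loaded at the origin port: Jan 25, 2010 + 23 days = Feb 17, 2010.
The vessel departs: Feb 17, 2010 + 19 days = Mar 8, 2010.
The vessel arrives at the destination port: Mar 8, 2010 + 9 days = Mar 17, 2010.
Customs clearance is granted: Mar 17, 2010 + 4 weeks = Apr 14, 2010.
Last-mile delivery is completed: Apr 14, 2010 + 8 days = Apr 22, 2010.
Mar 14, 2010 falls between when the vessel departs (Mar 8, 2010) and when the vessel arrives at the destination port (Mar 17, 2010).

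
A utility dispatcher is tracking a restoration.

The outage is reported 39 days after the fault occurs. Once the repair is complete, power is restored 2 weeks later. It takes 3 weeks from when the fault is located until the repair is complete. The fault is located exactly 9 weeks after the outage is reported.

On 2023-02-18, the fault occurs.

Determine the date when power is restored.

The fault occurs: Feb 18, 2023.
The outage is reported: Feb 18, 2023 + 39 days = Mar 29, 2023.
The fault is located: Mar 29, 2023 + 9 weeks = May 31, 2023.
The repair is complete: May 31, 2023 + 3 weeks = Jun 21, 2023.
Power is restored: Jun 21, 2023 + 2 weeks = Jul 5, 2023.

2023-07-05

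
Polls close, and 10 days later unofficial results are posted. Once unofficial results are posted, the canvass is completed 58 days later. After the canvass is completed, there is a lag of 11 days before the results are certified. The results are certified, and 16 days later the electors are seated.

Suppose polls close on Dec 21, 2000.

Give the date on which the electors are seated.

Polls close: Dec 21, 2000.
Unofficial results are posted: Dec 21, 2000 + 10 days = Dec 31, 2000.
The canvass is completed: Dec 31, 2000 + 58 days = Feb 27, 2001.
The results are certified: Feb 27, 2001 + 11 days = Mar 10, 2001.
The electors are seated: Mar 10, 2001 + 16 days = Mar 26, 2001.

Mar 26, 2001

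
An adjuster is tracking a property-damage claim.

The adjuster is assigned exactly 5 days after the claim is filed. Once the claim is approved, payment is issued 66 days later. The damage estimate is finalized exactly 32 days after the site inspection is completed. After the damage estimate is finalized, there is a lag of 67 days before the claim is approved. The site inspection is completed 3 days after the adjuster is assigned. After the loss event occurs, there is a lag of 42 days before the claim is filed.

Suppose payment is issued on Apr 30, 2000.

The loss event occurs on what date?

Sep 28, 1999

Payment is issued: Apr 30, 2000.
The claim is approved: Apr 30, 2000 − 66 days = Feb 24, 2000.
The damage estimate is finalized: Feb 24, 2000 − 67 days = Dec 19, 1999.
The site inspection is completed: Dec 19, 1999 − 32 days = Nov 17, 1999.
The adjuster is assigned: Nov 17, 1999 − 3 days = Nov 14, 1999.
The claim is filed: Nov 14, 1999 − 5 days = Nov 9, 1999.
The loss event occurs: Nov 9, 1999 − 42 days = Sep 28, 1999.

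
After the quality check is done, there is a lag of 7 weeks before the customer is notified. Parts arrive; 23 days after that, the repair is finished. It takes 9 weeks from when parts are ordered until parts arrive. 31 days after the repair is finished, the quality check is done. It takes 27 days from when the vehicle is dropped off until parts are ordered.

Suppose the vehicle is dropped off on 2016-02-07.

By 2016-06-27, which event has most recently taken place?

The vehicle is dropped off: Feb 7, 2016.
Parts are ordered: Feb 7, 2016 + 27 days = Mar 5, 2016.
Parts arrive: Mar 5, 2016 + 9 weeks = May 7, 2016.
The repair is finished: May 7, 2016 + 23 days = May 30, 2016.
The quality check is done: May 30, 2016 + 31 days = Jun 30, 2016.
The customer is notified: Jun 30, 2016 + 7 weeks = Aug 18, 2016.
Jun 27, 2016 falls between when the repair is finished (May 30, 2016) and when the quality check is done (Jun 30, 2016).

The repair is finished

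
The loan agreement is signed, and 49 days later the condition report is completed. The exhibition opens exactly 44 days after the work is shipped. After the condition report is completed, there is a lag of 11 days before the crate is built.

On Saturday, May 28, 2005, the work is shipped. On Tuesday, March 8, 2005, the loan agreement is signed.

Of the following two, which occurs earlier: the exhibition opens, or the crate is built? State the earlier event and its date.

The work is shipped: May 28, 2005.
The exhibition opens: May 28, 2005 + 44 days = Jul 11, 2005.
The loan agreement is signed: Mar 8, 2005.
The condition report is completed: Mar 8, 2005 + 49 days = Apr 26, 2005.
The crate is built: Apr 26, 2005 + 11 days = May 7, 2005.
Comparing: the exhibition opens on Jul 11, 2005 vs the crate is built on May 7, 2005. Earlier: the crate is built.

The crate is built — Saturday, May 7, 2005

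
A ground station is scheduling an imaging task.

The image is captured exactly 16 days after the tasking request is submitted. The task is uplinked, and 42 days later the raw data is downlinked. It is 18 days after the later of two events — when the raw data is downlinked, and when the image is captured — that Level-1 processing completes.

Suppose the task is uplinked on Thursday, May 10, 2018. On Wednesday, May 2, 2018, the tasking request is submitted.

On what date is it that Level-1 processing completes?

Monday, July 9, 2018

The task is uplinked: May 10, 2018.
The raw data is downlinked: May 10, 2018 + 42 days = Jun 21, 2018.
The tasking request is submitted: May 2, 2018.
The image is captured: May 2, 2018 + 16 days = May 18, 2018.
Both prerequisites met — the raw data is downlinked (Jun 21, 2018), the image is captured (May 18, 2018); the later is Jun 21, 2018.
Level-1 processing completes: Jun 21, 2018 + 18 days = Jul 9, 2018.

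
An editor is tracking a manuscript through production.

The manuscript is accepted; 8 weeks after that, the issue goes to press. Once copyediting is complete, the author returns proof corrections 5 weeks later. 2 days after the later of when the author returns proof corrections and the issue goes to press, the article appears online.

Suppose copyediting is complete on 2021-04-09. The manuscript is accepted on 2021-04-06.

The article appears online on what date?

2021-06-03

Copyediting is complete: Apr 9, 2021.
The author returns proof corrections: Apr 9, 2021 + 5 weeks = May 14, 2021.
The manuscript is accepted: Apr 6, 2021.
The issue goes to press: Apr 6, 2021 + 8 weeks = Jun 1, 2021.
Both prerequisites met — the author returns proof corrections (May 14, 2021), the issue goes to press (Jun 1, 2021); the later is Jun 1, 2021.
The article appears online: Jun 1, 2021 + 2 days = Jun 3, 2021.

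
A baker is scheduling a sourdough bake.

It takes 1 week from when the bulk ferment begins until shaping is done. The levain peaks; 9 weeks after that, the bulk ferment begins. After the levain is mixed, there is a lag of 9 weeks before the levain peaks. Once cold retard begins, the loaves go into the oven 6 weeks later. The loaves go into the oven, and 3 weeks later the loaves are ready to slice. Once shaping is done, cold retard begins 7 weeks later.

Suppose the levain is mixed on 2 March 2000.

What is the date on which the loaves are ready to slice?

2 November 2000

The levain is mixed: Mar 2, 2000.
The levain peaks: Mar 2, 2000 + 9 weeks = May 4, 2000.
The bulk ferment begins: May 4, 2000 + 9 weeks = Jul 6, 2000.
Shaping is done: Jul 6, 2000 + 1 week = Jul 13, 2000.
Cold retard begins: Jul 13, 2000 + 7 weeks = Aug 31, 2000.
The loaves go into the oven: Aug 31, 2000 + 6 weeks = Oct 12, 2000.
The loaves are ready to slice: Oct 12, 2000 + 3 weeks = Nov 2, 2000.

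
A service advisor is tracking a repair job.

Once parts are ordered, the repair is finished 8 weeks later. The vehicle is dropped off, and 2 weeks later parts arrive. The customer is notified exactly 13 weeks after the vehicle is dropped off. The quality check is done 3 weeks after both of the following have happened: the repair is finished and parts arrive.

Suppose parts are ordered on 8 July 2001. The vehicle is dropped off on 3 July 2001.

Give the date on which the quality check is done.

23 September 2001

Parts are ordered: Jul 8, 2001.
The repair is finished: Jul 8, 2001 + 8 weeks = Sep 2, 2001.
The vehicle is dropped off: Jul 3, 2001.
Parts arrive: Jul 3, 2001 + 2 weeks = Jul 17, 2001.
Both prerequisites met — the repair is finished (Sep 2, 2001), parts arrive (Jul 17, 2001); the later is Sep 2, 2001.
The quality check is done: Sep 2, 2001 + 3 weeks = Sep 23, 2001.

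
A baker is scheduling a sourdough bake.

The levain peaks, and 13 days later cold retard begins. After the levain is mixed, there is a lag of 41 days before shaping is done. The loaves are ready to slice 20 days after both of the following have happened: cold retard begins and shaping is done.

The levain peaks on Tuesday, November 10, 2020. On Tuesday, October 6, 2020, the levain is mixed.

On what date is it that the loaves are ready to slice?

Sunday, December 13, 2020

The levain peaks: Nov 10, 2020.
Cold retard begins: Nov 10, 2020 + 13 days = Nov 23, 2020.
The levain is mixed: Oct 6, 2020.
Shaping is done: Oct 6, 2020 + 41 days = Nov 16, 2020.
Both prerequisites met — cold retard begins (Nov 23, 2020), shaping is done (Nov 16, 2020); the later is Nov 23, 2020.
The loaves are ready to slice: Nov 23, 2020 + 20 days = Dec 13, 2020.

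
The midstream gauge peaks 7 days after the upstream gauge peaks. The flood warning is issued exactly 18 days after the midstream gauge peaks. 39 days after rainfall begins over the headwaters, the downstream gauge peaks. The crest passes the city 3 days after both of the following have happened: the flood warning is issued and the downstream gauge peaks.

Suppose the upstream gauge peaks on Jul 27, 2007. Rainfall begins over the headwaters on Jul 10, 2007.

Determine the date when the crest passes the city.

The upstream gauge peaks: Jul 27, 2007.
The midstream gauge peaks: Jul 27, 2007 + 7 days = Aug 3, 2007.
The flood warning is issued: Aug 3, 2007 + 18 days = Aug 21, 2007.
Rainfall begins over the headwaters: Jul 10, 2007.
The downstream gauge peaks: Jul 10, 2007 + 39 days = Aug 18, 2007.
Both prerequisites met — the flood warning is issued (Aug 21, 2007), the downstream gauge peaks (Aug 18, 2007); the later is Aug 21, 2007.
The crest passes the city: Aug 21, 2007 + 3 days = Aug 24, 2007.

Aug 24, 2007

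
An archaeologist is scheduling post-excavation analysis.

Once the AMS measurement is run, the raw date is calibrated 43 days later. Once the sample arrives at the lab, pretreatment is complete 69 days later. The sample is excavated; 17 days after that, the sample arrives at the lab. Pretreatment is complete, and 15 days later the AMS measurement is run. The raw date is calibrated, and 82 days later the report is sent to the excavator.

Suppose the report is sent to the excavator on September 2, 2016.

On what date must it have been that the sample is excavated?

The report is sent to the excavator: Sep 2, 2016.
The raw date is calibrated: Sep 2, 2016 − 82 days = Jun 12, 2016.
The AMS measurement is run: Jun 12, 2016 − 43 days = Apr 30, 2016.
Pretreatment is complete: Apr 30, 2016 − 15 days = Apr 15, 2016.
The sample arrives at the lab: Apr 15, 2016 − 69 days = Feb 6, 2016.
The sample is excavated: Feb 6, 2016 − 17 days = Jan 20, 2016.

January 20, 2016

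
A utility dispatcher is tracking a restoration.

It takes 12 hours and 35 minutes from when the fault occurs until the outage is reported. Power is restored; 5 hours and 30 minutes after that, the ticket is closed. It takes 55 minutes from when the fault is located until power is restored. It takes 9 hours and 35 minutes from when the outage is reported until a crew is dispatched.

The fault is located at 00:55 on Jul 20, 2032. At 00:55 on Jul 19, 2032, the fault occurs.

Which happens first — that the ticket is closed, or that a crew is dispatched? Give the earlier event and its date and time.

A crew is dispatched — 23:05 on Jul 19, 2032

The fault is located: 00:55 Jul 20, 2032.
Power is restored: 00:55 Jul 20, 2032 + 55m = 01:50 Jul 20, 2032.
The ticket is closed: 01:50 Jul 20, 2032 + 5h30m = 07:20 Jul 20, 2032.
The fault occurs: 00:55 Jul 19, 2032.
The outage is reported: 00:55 Jul 19, 2032 + 12h35m = 13:30 Jul 19, 2032.
A crew is dispatched: 13:30 Jul 19, 2032 + 9h35m = 23:05 Jul 19, 2032.
Comparing: the ticket is closed at 07:20 Jul 20, 2032 vs a crew is dispatched at 23:05 Jul 19, 2032. Earlier: a crew is dispatched.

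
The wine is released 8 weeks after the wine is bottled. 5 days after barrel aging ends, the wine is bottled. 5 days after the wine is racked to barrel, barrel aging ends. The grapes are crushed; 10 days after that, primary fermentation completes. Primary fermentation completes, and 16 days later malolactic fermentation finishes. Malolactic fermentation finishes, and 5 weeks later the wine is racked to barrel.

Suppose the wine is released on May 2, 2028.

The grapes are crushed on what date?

December 27, 2027

The wine is released: May 2, 2028.
The wine is bottled: May 2, 2028 − 8 weeks = Mar 7, 2028.
Barrel aging ends: Mar 7, 2028 − 5 days = Mar 2, 2028.
The wine is racked to barrel: Mar 2, 2028 − 5 days = Feb 26, 2028.
Malolactic fermentation finishes: Feb 26, 2028 − 5 weeks = Jan 22, 2028.
Primary fermentation completes: Jan 22, 2028 − 16 days = Jan 6, 2028.
The grapes are crushed: Jan 6, 2028 − 10 days = Dec 27, 2027.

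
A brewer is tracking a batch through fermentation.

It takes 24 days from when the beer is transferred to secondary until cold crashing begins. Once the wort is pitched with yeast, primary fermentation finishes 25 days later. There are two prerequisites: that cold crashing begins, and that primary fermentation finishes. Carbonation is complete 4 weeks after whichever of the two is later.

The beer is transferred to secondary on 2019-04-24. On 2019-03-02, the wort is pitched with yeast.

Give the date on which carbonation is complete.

2019-06-15

The beer is transferred to secondary: Apr 24, 2019.
Cold crashing begins: Apr 24, 2019 + 24 days = May 18, 2019.
The wort is pitched with yeast: Mar 2, 2019.
Primary fermentation finishes: Mar 2, 2019 + 25 days = Mar 27, 2019.
Both prerequisites met — cold crashing begins (May 18, 2019), primary fermentation finishes (Mar 27, 2019); the later is May 18, 2019.
Carbonation is complete: May 18, 2019 + 4 weeks = Jun 15, 2019.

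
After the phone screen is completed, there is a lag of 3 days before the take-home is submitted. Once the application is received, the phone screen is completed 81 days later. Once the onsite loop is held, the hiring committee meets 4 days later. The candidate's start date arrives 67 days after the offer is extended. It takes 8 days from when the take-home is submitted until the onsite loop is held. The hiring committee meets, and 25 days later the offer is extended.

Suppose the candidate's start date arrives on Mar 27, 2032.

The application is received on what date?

The candidate's start date arrives: Mar 27, 2032.
The offer is extended: Mar 27, 2032 − 67 days = Jan 20, 2032.
The hiring committee meets: Jan 20, 2032 − 25 days = Dec 26, 2031.
The onsite loop is held: Dec 26, 2031 − 4 days = Dec 22, 2031.
The take-home is submitted: Dec 22, 2031 − 8 days = Dec 14, 2031.
The phone screen is completed: Dec 14, 2031 − 3 days = Dec 11, 2031.
The application is received: Dec 11, 2031 − 81 days = Sep 21, 2031.

Sep 21, 2031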